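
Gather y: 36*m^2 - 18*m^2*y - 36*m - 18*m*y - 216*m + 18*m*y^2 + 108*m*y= 36*m^2 + 18*m*y^2 - 252*m + y*(-18*m^2 + 90*m)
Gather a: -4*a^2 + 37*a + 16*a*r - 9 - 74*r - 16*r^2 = -4*a^2 + a*(16*r + 37) - 16*r^2 - 74*r - 9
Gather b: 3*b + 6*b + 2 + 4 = 9*b + 6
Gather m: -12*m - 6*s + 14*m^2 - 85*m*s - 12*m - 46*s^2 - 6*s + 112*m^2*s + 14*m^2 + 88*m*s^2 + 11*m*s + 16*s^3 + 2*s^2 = m^2*(112*s + 28) + m*(88*s^2 - 74*s - 24) + 16*s^3 - 44*s^2 - 12*s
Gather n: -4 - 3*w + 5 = 1 - 3*w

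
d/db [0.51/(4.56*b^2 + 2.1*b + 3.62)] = (-4.6512*b - 1.071)/(4.56*b^2 + 2.1*b + 3.62)^2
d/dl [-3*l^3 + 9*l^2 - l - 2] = -9*l^2 + 18*l - 1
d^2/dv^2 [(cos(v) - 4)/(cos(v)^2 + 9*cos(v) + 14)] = (-9*(1 - cos(2*v))^2*cos(v)/4 + 25*(1 - cos(2*v))^2/4 - 854*cos(v) + 126*cos(2*v) + 93*cos(3*v)/2 + cos(5*v)/2 - 687)/((cos(v) + 2)^3*(cos(v) + 7)^3)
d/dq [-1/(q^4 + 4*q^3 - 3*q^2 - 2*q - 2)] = 2*(2*q^3 + 6*q^2 - 3*q - 1)/(-q^4 - 4*q^3 + 3*q^2 + 2*q + 2)^2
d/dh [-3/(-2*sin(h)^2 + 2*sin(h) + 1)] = 6*(-sin(2*h) + cos(h))/(2*sin(h) + cos(2*h))^2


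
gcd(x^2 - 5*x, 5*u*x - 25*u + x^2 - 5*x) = x - 5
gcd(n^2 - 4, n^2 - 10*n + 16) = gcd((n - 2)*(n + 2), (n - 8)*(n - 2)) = n - 2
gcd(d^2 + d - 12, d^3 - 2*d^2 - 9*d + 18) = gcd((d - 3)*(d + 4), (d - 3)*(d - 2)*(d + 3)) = d - 3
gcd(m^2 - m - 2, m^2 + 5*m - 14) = m - 2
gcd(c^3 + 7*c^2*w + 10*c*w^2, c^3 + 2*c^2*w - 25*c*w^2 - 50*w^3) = c^2 + 7*c*w + 10*w^2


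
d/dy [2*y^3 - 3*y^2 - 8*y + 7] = 6*y^2 - 6*y - 8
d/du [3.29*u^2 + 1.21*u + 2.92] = 6.58*u + 1.21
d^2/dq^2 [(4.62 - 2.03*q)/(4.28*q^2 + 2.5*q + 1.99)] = (-(2.03*q - 4.62)*(8.56*q + 2.5)*(17.12*q + 5.0) + (52.1304*q - 29.3972)*(4.28*q^2 + 2.5*q + 1.99))/(4.28*q^2 + 2.5*q + 1.99)^3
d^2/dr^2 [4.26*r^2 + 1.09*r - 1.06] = 8.52000000000000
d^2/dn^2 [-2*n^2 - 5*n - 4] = -4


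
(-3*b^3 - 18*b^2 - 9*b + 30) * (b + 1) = -3*b^4 - 21*b^3 - 27*b^2 + 21*b + 30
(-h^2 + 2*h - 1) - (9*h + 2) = -h^2 - 7*h - 3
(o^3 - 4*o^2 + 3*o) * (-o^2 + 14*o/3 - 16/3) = -o^5 + 26*o^4/3 - 27*o^3 + 106*o^2/3 - 16*o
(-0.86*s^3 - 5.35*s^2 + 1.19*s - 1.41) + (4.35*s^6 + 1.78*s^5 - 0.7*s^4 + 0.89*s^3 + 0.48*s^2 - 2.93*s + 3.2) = 4.35*s^6 + 1.78*s^5 - 0.7*s^4 + 0.03*s^3 - 4.87*s^2 - 1.74*s + 1.79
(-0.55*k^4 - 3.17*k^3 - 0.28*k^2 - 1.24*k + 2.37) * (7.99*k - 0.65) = -4.3945*k^5 - 24.9708*k^4 - 0.1767*k^3 - 9.7256*k^2 + 19.7423*k - 1.5405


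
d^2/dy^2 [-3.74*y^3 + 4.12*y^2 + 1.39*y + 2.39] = 8.24 - 22.44*y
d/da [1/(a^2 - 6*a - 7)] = 2*(3 - a)/(-a^2 + 6*a + 7)^2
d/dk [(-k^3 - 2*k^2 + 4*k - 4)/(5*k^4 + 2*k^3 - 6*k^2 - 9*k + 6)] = (5*k^6 + 20*k^5 - 50*k^4 + 82*k^3 + 48*k^2 - 72*k - 12)/(25*k^8 + 20*k^7 - 56*k^6 - 114*k^5 + 60*k^4 + 132*k^3 + 9*k^2 - 108*k + 36)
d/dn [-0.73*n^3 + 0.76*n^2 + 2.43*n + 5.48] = -2.19*n^2 + 1.52*n + 2.43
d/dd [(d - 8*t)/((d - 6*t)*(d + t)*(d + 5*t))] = 2*(-d^3 + 12*d^2*t - 139*t^3)/(d^6 - 62*d^4*t^2 - 60*d^3*t^3 + 961*d^2*t^4 + 1860*d*t^5 + 900*t^6)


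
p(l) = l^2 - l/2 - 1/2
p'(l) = 2*l - 1/2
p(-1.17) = 1.45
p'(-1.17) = -2.84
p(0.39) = -0.54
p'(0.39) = 0.28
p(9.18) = 79.18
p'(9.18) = 17.86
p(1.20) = 0.34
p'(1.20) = 1.90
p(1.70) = 1.54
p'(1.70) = 2.90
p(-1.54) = 2.64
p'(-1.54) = -3.58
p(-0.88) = 0.71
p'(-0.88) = -2.26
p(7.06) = 45.81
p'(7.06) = 13.62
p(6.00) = 32.50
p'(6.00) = 11.50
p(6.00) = 32.50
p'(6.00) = 11.50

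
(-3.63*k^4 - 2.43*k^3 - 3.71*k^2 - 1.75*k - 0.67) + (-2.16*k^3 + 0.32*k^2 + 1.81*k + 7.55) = -3.63*k^4 - 4.59*k^3 - 3.39*k^2 + 0.0600000000000001*k + 6.88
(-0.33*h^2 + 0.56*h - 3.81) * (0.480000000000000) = -0.1584*h^2 + 0.2688*h - 1.8288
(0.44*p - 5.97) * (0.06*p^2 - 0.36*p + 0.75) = 0.0264*p^3 - 0.5166*p^2 + 2.4792*p - 4.4775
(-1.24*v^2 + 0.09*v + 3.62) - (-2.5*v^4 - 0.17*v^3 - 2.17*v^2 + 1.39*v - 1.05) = 2.5*v^4 + 0.17*v^3 + 0.93*v^2 - 1.3*v + 4.67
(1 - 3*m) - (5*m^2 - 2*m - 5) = -5*m^2 - m + 6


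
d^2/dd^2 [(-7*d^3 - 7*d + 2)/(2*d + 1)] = 2*(-28*d^3 - 42*d^2 - 21*d + 22)/(8*d^3 + 12*d^2 + 6*d + 1)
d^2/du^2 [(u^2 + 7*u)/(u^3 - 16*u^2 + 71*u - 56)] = 2*(u^6 + 21*u^5 - 549*u^4 + 2823*u^3 - 336*u^2 - 18816*u + 30968)/(u^9 - 48*u^8 + 981*u^7 - 11080*u^6 + 75027*u^5 - 308832*u^4 + 749015*u^3 - 997416*u^2 + 667968*u - 175616)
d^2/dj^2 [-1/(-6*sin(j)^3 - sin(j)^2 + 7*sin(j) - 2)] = (-324*sin(j)^6 - 66*sin(j)^5 + 512*sin(j)^4 + 225*sin(j)^3 - 287*sin(j)^2 - 128*sin(j) + 94)/(6*sin(j)^3 + sin(j)^2 - 7*sin(j) + 2)^3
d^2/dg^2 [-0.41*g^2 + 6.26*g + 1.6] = -0.820000000000000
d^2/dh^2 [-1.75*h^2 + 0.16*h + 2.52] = -3.50000000000000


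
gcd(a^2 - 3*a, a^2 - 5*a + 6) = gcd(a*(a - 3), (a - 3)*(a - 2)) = a - 3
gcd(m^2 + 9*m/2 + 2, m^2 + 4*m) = m + 4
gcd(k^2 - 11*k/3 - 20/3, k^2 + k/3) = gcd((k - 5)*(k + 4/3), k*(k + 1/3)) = 1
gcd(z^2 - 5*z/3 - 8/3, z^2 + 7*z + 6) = z + 1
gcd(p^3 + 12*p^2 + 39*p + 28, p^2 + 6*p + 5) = p + 1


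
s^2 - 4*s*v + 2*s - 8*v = (s + 2)*(s - 4*v)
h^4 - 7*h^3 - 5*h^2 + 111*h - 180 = (h - 5)*(h - 3)^2*(h + 4)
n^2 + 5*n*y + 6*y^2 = (n + 2*y)*(n + 3*y)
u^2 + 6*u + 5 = (u + 1)*(u + 5)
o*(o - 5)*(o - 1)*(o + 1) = o^4 - 5*o^3 - o^2 + 5*o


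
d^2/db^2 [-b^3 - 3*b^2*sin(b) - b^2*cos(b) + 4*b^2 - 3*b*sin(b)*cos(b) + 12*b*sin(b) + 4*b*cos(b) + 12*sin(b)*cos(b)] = 3*b^2*sin(b) + b^2*cos(b) - 8*b*sin(b) + 6*b*sin(2*b) - 16*b*cos(b) - 6*b - 14*sin(b) - 24*sin(2*b) + 22*cos(b) - 6*cos(2*b) + 8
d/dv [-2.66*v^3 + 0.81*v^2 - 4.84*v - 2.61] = -7.98*v^2 + 1.62*v - 4.84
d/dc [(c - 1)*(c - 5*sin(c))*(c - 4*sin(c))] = (1 - c)*(c - 5*sin(c))*(4*cos(c) - 1) + (1 - c)*(c - 4*sin(c))*(5*cos(c) - 1) + (c - 5*sin(c))*(c - 4*sin(c))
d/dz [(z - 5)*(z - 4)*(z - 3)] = 3*z^2 - 24*z + 47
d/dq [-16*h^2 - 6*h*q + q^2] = -6*h + 2*q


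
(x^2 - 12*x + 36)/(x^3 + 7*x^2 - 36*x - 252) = (x - 6)/(x^2 + 13*x + 42)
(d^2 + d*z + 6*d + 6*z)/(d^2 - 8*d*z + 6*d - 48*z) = (-d - z)/(-d + 8*z)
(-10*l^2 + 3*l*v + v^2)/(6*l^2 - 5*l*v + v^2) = (5*l + v)/(-3*l + v)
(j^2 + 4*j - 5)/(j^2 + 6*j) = (j^2 + 4*j - 5)/(j*(j + 6))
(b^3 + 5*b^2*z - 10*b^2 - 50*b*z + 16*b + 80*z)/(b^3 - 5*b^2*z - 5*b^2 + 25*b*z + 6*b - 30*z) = (-b^2 - 5*b*z + 8*b + 40*z)/(-b^2 + 5*b*z + 3*b - 15*z)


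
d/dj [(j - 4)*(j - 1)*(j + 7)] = 3*j^2 + 4*j - 31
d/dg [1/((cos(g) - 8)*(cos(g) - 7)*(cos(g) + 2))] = (-3*sin(g)^2 - 26*cos(g) + 29)*sin(g)/((cos(g) - 8)^2*(cos(g) - 7)^2*(cos(g) + 2)^2)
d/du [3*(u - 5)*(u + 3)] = 6*u - 6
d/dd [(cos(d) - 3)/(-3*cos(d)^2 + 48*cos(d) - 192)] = -(cos(d) + 2)*sin(d)/(3*(cos(d) - 8)^3)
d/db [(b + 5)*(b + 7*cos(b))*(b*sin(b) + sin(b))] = -(b + 1)*(b + 5)*(7*sin(b) - 1)*sin(b) + (b + 1)*(b + 7*cos(b))*sin(b) + (b + 5)*(b + 7*cos(b))*(b*cos(b) + sqrt(2)*sin(b + pi/4))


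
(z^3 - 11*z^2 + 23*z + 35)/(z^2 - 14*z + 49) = (z^2 - 4*z - 5)/(z - 7)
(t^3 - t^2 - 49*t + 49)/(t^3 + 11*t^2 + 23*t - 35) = (t - 7)/(t + 5)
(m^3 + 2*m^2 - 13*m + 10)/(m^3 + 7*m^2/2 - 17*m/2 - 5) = 2*(m - 1)/(2*m + 1)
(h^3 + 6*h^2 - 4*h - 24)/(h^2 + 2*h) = h + 4 - 12/h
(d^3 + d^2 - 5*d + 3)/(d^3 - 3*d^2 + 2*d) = (d^2 + 2*d - 3)/(d*(d - 2))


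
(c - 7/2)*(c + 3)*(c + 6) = c^3 + 11*c^2/2 - 27*c/2 - 63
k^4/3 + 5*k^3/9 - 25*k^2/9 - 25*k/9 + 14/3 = (k/3 + 1)*(k - 7/3)*(k - 1)*(k + 2)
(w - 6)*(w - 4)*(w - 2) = w^3 - 12*w^2 + 44*w - 48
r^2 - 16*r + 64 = (r - 8)^2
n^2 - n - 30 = (n - 6)*(n + 5)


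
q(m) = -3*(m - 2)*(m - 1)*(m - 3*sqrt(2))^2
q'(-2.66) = 1895.63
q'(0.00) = 212.91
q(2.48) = -6.62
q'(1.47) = -2.76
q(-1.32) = -715.01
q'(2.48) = -10.76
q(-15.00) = -302147.84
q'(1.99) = -15.05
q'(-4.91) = 5464.48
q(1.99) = 0.15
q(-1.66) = -1017.60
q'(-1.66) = 1005.38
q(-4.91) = -10263.12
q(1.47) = 5.74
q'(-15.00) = 68061.63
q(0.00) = -108.00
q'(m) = -3*(m - 2)*(m - 1)*(2*m - 6*sqrt(2)) - 3*(m - 2)*(m - 3*sqrt(2))^2 - 3*(m - 1)*(m - 3*sqrt(2))^2 = -12*m^3 + 27*m^2 + 54*sqrt(2)*m^2 - 108*sqrt(2)*m - 120*m + 36*sqrt(2) + 162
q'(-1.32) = 780.63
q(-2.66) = -2437.92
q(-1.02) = -506.86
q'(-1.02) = 611.38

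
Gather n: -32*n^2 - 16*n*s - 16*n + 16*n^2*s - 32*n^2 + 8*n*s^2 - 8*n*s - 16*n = n^2*(16*s - 64) + n*(8*s^2 - 24*s - 32)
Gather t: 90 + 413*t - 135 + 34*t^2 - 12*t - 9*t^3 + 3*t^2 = -9*t^3 + 37*t^2 + 401*t - 45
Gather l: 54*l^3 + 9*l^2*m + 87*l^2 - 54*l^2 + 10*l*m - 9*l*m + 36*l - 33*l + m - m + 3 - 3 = 54*l^3 + l^2*(9*m + 33) + l*(m + 3)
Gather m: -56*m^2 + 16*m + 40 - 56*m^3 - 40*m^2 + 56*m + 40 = -56*m^3 - 96*m^2 + 72*m + 80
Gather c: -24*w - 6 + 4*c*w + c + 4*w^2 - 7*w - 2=c*(4*w + 1) + 4*w^2 - 31*w - 8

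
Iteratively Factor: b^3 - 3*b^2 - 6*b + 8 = (b - 1)*(b^2 - 2*b - 8) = (b - 4)*(b - 1)*(b + 2)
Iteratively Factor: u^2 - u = (u - 1)*(u)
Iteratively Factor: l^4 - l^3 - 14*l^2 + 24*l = (l - 3)*(l^3 + 2*l^2 - 8*l) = (l - 3)*(l - 2)*(l^2 + 4*l) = (l - 3)*(l - 2)*(l + 4)*(l)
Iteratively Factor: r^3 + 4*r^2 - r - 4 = (r + 1)*(r^2 + 3*r - 4) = (r + 1)*(r + 4)*(r - 1)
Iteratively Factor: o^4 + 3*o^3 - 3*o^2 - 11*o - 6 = (o + 3)*(o^3 - 3*o - 2) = (o + 1)*(o + 3)*(o^2 - o - 2) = (o - 2)*(o + 1)*(o + 3)*(o + 1)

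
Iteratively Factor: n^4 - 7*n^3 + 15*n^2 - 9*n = (n - 3)*(n^3 - 4*n^2 + 3*n) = (n - 3)^2*(n^2 - n) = (n - 3)^2*(n - 1)*(n)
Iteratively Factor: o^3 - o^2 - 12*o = (o + 3)*(o^2 - 4*o) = (o - 4)*(o + 3)*(o)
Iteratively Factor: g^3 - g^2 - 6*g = (g + 2)*(g^2 - 3*g) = (g - 3)*(g + 2)*(g)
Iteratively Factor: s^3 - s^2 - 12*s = (s + 3)*(s^2 - 4*s) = (s - 4)*(s + 3)*(s)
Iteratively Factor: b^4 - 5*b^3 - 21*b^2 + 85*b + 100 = (b + 1)*(b^3 - 6*b^2 - 15*b + 100) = (b - 5)*(b + 1)*(b^2 - b - 20) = (b - 5)*(b + 1)*(b + 4)*(b - 5)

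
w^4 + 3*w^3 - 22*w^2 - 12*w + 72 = (w - 3)*(w - 2)*(w + 2)*(w + 6)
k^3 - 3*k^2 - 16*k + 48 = (k - 4)*(k - 3)*(k + 4)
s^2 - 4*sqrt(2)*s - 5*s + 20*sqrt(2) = (s - 5)*(s - 4*sqrt(2))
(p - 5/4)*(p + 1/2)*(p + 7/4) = p^3 + p^2 - 31*p/16 - 35/32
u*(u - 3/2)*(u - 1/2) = u^3 - 2*u^2 + 3*u/4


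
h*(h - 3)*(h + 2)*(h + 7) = h^4 + 6*h^3 - 13*h^2 - 42*h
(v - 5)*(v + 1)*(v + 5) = v^3 + v^2 - 25*v - 25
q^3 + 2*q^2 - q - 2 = (q - 1)*(q + 1)*(q + 2)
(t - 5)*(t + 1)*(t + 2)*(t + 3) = t^4 + t^3 - 19*t^2 - 49*t - 30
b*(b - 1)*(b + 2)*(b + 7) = b^4 + 8*b^3 + 5*b^2 - 14*b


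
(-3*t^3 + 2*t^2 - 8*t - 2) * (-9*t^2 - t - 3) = 27*t^5 - 15*t^4 + 79*t^3 + 20*t^2 + 26*t + 6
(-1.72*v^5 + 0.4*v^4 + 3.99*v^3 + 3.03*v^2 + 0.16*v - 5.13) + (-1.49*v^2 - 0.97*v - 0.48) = -1.72*v^5 + 0.4*v^4 + 3.99*v^3 + 1.54*v^2 - 0.81*v - 5.61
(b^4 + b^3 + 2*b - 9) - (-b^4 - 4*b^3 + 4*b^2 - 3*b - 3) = 2*b^4 + 5*b^3 - 4*b^2 + 5*b - 6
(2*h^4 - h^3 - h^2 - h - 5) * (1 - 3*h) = -6*h^5 + 5*h^4 + 2*h^3 + 2*h^2 + 14*h - 5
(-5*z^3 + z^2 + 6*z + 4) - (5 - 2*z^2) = -5*z^3 + 3*z^2 + 6*z - 1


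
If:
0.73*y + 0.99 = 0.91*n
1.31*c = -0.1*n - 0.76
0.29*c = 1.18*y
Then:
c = -0.65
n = 0.96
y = -0.16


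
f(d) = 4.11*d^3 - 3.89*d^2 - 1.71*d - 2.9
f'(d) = 12.33*d^2 - 7.78*d - 1.71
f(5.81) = 661.92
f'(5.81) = 369.30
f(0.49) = -4.19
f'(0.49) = -2.56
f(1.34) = -2.29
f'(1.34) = 10.00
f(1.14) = -3.82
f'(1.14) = 5.44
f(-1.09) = -10.98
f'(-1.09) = 21.42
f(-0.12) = -2.76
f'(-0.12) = -0.60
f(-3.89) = -297.04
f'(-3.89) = 215.13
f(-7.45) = -1905.52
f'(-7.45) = 740.60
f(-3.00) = -143.75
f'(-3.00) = 132.60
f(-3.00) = -143.75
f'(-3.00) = 132.60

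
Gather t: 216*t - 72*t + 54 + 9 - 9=144*t + 54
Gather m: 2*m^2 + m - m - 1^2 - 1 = 2*m^2 - 2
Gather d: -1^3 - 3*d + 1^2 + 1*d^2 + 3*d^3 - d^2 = 3*d^3 - 3*d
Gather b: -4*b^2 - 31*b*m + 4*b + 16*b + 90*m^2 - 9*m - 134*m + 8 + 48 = -4*b^2 + b*(20 - 31*m) + 90*m^2 - 143*m + 56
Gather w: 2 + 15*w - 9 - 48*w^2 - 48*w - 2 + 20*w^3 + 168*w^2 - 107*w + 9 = 20*w^3 + 120*w^2 - 140*w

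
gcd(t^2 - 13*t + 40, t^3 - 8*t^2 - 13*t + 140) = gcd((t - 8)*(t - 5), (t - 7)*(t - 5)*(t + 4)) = t - 5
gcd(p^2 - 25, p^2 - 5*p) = p - 5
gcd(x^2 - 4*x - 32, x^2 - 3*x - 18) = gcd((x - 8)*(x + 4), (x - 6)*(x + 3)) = 1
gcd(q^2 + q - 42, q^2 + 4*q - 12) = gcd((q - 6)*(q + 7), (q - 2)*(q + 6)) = 1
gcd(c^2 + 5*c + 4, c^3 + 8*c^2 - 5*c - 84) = c + 4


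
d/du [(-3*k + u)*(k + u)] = -2*k + 2*u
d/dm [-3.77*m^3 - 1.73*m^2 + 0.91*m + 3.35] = -11.31*m^2 - 3.46*m + 0.91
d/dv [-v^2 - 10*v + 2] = -2*v - 10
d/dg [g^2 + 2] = 2*g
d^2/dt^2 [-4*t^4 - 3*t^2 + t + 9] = -48*t^2 - 6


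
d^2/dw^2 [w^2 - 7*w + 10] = 2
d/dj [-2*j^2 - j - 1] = -4*j - 1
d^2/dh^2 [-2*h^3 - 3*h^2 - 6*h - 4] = -12*h - 6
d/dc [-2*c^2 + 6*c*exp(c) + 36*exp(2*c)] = 6*c*exp(c) - 4*c + 72*exp(2*c) + 6*exp(c)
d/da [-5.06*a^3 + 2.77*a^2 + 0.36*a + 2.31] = -15.18*a^2 + 5.54*a + 0.36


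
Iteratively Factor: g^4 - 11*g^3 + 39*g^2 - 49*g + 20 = (g - 1)*(g^3 - 10*g^2 + 29*g - 20) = (g - 4)*(g - 1)*(g^2 - 6*g + 5) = (g - 5)*(g - 4)*(g - 1)*(g - 1)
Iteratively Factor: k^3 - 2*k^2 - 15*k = (k + 3)*(k^2 - 5*k) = (k - 5)*(k + 3)*(k)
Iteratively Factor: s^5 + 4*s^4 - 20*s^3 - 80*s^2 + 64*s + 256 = (s - 4)*(s^4 + 8*s^3 + 12*s^2 - 32*s - 64) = (s - 4)*(s + 2)*(s^3 + 6*s^2 - 32) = (s - 4)*(s + 2)*(s + 4)*(s^2 + 2*s - 8) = (s - 4)*(s - 2)*(s + 2)*(s + 4)*(s + 4)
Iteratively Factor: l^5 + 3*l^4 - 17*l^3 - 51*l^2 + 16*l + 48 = (l + 3)*(l^4 - 17*l^2 + 16) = (l - 1)*(l + 3)*(l^3 + l^2 - 16*l - 16) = (l - 1)*(l + 3)*(l + 4)*(l^2 - 3*l - 4) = (l - 4)*(l - 1)*(l + 3)*(l + 4)*(l + 1)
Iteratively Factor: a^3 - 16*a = (a)*(a^2 - 16) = a*(a - 4)*(a + 4)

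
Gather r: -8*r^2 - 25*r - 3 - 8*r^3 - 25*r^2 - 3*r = -8*r^3 - 33*r^2 - 28*r - 3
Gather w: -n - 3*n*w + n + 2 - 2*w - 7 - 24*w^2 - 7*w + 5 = -24*w^2 + w*(-3*n - 9)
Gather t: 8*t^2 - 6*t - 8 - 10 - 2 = 8*t^2 - 6*t - 20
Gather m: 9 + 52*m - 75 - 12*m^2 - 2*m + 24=-12*m^2 + 50*m - 42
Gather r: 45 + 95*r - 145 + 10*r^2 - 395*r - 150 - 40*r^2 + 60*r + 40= -30*r^2 - 240*r - 210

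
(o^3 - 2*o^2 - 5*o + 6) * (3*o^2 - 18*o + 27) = 3*o^5 - 24*o^4 + 48*o^3 + 54*o^2 - 243*o + 162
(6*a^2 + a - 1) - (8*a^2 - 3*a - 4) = -2*a^2 + 4*a + 3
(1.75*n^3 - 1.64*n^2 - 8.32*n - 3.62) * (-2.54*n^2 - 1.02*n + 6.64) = -4.445*n^5 + 2.3806*n^4 + 34.4256*n^3 + 6.7916*n^2 - 51.5524*n - 24.0368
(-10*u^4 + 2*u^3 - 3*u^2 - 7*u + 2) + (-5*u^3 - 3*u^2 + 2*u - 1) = -10*u^4 - 3*u^3 - 6*u^2 - 5*u + 1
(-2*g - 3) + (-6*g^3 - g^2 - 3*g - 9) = -6*g^3 - g^2 - 5*g - 12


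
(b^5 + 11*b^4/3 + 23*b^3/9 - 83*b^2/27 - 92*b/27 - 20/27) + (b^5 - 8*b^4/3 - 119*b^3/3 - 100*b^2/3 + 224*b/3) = 2*b^5 + b^4 - 334*b^3/9 - 983*b^2/27 + 1924*b/27 - 20/27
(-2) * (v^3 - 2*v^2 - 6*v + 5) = -2*v^3 + 4*v^2 + 12*v - 10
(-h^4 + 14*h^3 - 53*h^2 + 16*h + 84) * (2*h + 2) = -2*h^5 + 26*h^4 - 78*h^3 - 74*h^2 + 200*h + 168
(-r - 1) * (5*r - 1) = -5*r^2 - 4*r + 1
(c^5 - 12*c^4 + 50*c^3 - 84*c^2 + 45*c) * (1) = c^5 - 12*c^4 + 50*c^3 - 84*c^2 + 45*c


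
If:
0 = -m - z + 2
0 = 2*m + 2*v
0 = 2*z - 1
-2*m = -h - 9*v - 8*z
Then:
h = 25/2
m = 3/2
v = -3/2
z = 1/2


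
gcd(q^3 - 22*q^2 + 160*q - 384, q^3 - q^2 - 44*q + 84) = q - 6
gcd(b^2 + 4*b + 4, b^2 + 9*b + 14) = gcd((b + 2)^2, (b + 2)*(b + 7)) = b + 2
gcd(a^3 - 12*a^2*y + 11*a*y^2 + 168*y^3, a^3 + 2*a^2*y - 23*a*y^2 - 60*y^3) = a + 3*y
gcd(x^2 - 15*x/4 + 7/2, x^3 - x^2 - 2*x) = x - 2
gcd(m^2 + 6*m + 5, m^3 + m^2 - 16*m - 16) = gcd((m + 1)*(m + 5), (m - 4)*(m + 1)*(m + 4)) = m + 1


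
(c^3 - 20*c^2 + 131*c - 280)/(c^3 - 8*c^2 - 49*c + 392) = (c - 5)/(c + 7)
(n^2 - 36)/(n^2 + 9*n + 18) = (n - 6)/(n + 3)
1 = 1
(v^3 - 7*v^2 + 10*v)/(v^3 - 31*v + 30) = v*(v - 2)/(v^2 + 5*v - 6)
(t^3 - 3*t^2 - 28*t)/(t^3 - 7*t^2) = (t + 4)/t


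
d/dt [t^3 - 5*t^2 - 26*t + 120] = 3*t^2 - 10*t - 26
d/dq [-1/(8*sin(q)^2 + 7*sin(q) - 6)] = (16*sin(q) + 7)*cos(q)/(8*sin(q)^2 + 7*sin(q) - 6)^2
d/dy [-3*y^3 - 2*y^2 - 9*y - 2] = -9*y^2 - 4*y - 9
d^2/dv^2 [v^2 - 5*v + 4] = 2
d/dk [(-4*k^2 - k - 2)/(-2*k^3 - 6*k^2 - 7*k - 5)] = (-8*k^4 - 4*k^3 + 10*k^2 + 16*k - 9)/(4*k^6 + 24*k^5 + 64*k^4 + 104*k^3 + 109*k^2 + 70*k + 25)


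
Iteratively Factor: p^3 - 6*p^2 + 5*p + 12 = (p - 4)*(p^2 - 2*p - 3) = (p - 4)*(p + 1)*(p - 3)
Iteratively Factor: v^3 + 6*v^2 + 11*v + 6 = (v + 1)*(v^2 + 5*v + 6) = (v + 1)*(v + 3)*(v + 2)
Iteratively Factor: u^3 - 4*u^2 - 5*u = (u)*(u^2 - 4*u - 5) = u*(u - 5)*(u + 1)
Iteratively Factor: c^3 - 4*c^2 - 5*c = (c)*(c^2 - 4*c - 5) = c*(c + 1)*(c - 5)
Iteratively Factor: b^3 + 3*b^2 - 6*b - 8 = (b + 1)*(b^2 + 2*b - 8) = (b + 1)*(b + 4)*(b - 2)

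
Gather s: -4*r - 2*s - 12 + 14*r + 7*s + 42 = 10*r + 5*s + 30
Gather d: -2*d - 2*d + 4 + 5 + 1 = 10 - 4*d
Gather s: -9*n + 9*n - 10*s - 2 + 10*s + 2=0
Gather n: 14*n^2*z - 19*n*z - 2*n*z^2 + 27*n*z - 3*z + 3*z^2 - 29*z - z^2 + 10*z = 14*n^2*z + n*(-2*z^2 + 8*z) + 2*z^2 - 22*z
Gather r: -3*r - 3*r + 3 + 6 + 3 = 12 - 6*r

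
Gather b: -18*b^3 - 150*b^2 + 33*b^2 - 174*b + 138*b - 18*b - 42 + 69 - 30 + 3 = -18*b^3 - 117*b^2 - 54*b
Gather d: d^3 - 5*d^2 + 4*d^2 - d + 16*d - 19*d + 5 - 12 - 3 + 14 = d^3 - d^2 - 4*d + 4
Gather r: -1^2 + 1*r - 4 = r - 5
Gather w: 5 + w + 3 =w + 8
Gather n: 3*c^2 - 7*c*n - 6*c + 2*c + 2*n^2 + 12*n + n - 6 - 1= 3*c^2 - 4*c + 2*n^2 + n*(13 - 7*c) - 7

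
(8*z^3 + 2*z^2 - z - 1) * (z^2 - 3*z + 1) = 8*z^5 - 22*z^4 + z^3 + 4*z^2 + 2*z - 1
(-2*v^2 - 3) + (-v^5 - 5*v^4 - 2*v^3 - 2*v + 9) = -v^5 - 5*v^4 - 2*v^3 - 2*v^2 - 2*v + 6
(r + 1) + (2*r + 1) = 3*r + 2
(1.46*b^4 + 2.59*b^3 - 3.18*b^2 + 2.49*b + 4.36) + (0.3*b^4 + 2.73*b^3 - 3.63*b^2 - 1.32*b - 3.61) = 1.76*b^4 + 5.32*b^3 - 6.81*b^2 + 1.17*b + 0.75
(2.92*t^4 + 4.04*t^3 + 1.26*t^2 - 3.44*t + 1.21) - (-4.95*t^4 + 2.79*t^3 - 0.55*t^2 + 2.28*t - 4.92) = 7.87*t^4 + 1.25*t^3 + 1.81*t^2 - 5.72*t + 6.13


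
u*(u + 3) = u^2 + 3*u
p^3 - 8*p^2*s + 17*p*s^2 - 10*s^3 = (p - 5*s)*(p - 2*s)*(p - s)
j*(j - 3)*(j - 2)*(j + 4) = j^4 - j^3 - 14*j^2 + 24*j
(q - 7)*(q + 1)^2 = q^3 - 5*q^2 - 13*q - 7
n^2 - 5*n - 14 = (n - 7)*(n + 2)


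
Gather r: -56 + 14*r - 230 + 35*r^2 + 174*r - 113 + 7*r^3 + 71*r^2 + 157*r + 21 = 7*r^3 + 106*r^2 + 345*r - 378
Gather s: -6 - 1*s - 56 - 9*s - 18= -10*s - 80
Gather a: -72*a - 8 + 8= -72*a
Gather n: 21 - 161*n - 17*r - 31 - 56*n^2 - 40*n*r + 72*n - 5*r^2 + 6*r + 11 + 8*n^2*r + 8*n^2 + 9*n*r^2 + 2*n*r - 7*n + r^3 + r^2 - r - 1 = n^2*(8*r - 48) + n*(9*r^2 - 38*r - 96) + r^3 - 4*r^2 - 12*r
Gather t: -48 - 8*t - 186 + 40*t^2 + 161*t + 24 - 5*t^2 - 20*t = 35*t^2 + 133*t - 210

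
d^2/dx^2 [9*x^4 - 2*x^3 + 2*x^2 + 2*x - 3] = 108*x^2 - 12*x + 4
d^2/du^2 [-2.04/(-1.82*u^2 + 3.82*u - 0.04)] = (-13.514592*u^2 + 28.365792*u + 2.04*(3.64*u - 3.82)*(7.28*u - 7.64) - 0.297024)/(1.82*u^2 - 3.82*u + 0.04)^3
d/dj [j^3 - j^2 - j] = 3*j^2 - 2*j - 1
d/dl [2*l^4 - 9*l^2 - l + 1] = 8*l^3 - 18*l - 1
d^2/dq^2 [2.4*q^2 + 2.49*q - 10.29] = 4.80000000000000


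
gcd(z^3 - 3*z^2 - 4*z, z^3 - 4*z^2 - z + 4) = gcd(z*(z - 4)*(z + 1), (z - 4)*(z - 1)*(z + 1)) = z^2 - 3*z - 4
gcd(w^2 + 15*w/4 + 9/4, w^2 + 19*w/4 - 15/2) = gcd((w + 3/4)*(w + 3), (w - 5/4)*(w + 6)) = 1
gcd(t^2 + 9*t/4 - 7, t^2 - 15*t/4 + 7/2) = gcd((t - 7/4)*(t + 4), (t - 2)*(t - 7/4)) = t - 7/4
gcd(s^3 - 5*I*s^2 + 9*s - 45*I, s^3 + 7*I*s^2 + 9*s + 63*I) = s^2 + 9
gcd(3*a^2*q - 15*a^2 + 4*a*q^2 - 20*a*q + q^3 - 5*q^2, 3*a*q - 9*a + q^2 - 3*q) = 3*a + q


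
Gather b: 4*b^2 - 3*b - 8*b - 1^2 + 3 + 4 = 4*b^2 - 11*b + 6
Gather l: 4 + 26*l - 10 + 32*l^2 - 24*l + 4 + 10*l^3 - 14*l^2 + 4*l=10*l^3 + 18*l^2 + 6*l - 2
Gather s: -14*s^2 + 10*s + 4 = -14*s^2 + 10*s + 4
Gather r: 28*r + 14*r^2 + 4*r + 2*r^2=16*r^2 + 32*r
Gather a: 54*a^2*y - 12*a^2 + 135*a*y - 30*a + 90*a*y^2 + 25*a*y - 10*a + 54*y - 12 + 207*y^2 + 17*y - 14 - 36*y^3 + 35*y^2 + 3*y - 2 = a^2*(54*y - 12) + a*(90*y^2 + 160*y - 40) - 36*y^3 + 242*y^2 + 74*y - 28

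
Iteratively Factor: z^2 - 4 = (z + 2)*(z - 2)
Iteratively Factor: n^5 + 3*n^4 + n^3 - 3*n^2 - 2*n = (n + 1)*(n^4 + 2*n^3 - n^2 - 2*n) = (n - 1)*(n + 1)*(n^3 + 3*n^2 + 2*n) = (n - 1)*(n + 1)^2*(n^2 + 2*n) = n*(n - 1)*(n + 1)^2*(n + 2)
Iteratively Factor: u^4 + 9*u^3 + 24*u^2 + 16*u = (u + 4)*(u^3 + 5*u^2 + 4*u) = (u + 1)*(u + 4)*(u^2 + 4*u) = (u + 1)*(u + 4)^2*(u)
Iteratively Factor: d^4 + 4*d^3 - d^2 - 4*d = (d - 1)*(d^3 + 5*d^2 + 4*d) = d*(d - 1)*(d^2 + 5*d + 4) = d*(d - 1)*(d + 1)*(d + 4)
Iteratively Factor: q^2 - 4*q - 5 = (q - 5)*(q + 1)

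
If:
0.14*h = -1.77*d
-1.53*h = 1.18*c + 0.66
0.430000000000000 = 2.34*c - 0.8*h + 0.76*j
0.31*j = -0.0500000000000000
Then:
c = 0.07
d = 0.04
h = -0.49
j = -0.16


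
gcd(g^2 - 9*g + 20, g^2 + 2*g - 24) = g - 4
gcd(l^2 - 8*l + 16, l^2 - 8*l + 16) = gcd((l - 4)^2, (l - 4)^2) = l^2 - 8*l + 16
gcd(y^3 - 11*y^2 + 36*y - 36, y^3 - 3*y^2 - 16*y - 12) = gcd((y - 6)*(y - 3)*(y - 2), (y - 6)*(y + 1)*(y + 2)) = y - 6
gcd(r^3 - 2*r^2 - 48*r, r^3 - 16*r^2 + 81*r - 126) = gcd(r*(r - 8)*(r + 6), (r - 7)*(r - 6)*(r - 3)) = 1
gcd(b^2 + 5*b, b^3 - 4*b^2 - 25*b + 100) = b + 5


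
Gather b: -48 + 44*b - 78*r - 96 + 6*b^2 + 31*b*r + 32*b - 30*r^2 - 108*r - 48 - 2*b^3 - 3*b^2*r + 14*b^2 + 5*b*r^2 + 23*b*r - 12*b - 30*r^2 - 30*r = -2*b^3 + b^2*(20 - 3*r) + b*(5*r^2 + 54*r + 64) - 60*r^2 - 216*r - 192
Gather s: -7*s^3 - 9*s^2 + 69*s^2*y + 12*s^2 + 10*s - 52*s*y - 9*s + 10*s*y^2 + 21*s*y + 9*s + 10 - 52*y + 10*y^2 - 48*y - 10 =-7*s^3 + s^2*(69*y + 3) + s*(10*y^2 - 31*y + 10) + 10*y^2 - 100*y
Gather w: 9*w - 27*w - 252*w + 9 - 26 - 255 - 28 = -270*w - 300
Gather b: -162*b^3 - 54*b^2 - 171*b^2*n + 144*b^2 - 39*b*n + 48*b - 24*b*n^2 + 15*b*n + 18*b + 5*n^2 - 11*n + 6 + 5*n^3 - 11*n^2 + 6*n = -162*b^3 + b^2*(90 - 171*n) + b*(-24*n^2 - 24*n + 66) + 5*n^3 - 6*n^2 - 5*n + 6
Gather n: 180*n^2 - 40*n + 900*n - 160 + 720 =180*n^2 + 860*n + 560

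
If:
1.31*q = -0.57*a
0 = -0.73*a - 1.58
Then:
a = -2.16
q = 0.94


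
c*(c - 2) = c^2 - 2*c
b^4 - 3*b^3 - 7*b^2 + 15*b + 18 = (b - 3)^2*(b + 1)*(b + 2)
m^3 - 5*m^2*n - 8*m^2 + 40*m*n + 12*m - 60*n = (m - 6)*(m - 2)*(m - 5*n)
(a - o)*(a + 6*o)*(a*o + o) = a^3*o + 5*a^2*o^2 + a^2*o - 6*a*o^3 + 5*a*o^2 - 6*o^3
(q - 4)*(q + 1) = q^2 - 3*q - 4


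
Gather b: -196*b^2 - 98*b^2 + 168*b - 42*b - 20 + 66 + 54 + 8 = -294*b^2 + 126*b + 108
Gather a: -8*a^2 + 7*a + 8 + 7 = -8*a^2 + 7*a + 15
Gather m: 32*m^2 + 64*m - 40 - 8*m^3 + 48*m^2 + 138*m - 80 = -8*m^3 + 80*m^2 + 202*m - 120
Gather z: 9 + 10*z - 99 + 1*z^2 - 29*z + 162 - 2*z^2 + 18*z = -z^2 - z + 72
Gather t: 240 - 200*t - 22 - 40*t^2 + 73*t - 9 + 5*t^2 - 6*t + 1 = -35*t^2 - 133*t + 210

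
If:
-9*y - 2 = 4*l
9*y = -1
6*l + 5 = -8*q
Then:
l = -1/4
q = -7/16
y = -1/9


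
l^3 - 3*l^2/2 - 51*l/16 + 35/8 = (l - 2)*(l - 5/4)*(l + 7/4)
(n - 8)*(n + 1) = n^2 - 7*n - 8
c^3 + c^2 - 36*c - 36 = (c - 6)*(c + 1)*(c + 6)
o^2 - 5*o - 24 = (o - 8)*(o + 3)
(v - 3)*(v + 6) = v^2 + 3*v - 18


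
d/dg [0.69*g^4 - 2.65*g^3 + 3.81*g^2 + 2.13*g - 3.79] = 2.76*g^3 - 7.95*g^2 + 7.62*g + 2.13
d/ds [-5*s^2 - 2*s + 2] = -10*s - 2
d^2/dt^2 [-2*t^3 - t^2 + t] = -12*t - 2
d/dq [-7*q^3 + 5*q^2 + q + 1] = -21*q^2 + 10*q + 1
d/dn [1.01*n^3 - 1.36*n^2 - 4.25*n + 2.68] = 3.03*n^2 - 2.72*n - 4.25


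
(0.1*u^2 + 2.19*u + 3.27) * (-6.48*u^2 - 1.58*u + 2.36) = -0.648*u^4 - 14.3492*u^3 - 24.4138*u^2 + 0.00179999999999936*u + 7.7172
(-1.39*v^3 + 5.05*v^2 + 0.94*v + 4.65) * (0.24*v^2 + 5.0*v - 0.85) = -0.3336*v^5 - 5.738*v^4 + 26.6571*v^3 + 1.5235*v^2 + 22.451*v - 3.9525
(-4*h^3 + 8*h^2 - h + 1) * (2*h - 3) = -8*h^4 + 28*h^3 - 26*h^2 + 5*h - 3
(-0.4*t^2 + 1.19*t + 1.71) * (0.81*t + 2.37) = -0.324*t^3 + 0.0158999999999999*t^2 + 4.2054*t + 4.0527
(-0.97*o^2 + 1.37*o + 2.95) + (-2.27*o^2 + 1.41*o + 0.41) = -3.24*o^2 + 2.78*o + 3.36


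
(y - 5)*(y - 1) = y^2 - 6*y + 5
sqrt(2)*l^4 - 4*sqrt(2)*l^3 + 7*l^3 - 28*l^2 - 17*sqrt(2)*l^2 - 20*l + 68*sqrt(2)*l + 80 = (l - 4)*(l - 2*sqrt(2))*(l + 5*sqrt(2))*(sqrt(2)*l + 1)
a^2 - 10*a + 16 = (a - 8)*(a - 2)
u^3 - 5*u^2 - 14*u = u*(u - 7)*(u + 2)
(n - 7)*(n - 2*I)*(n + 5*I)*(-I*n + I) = -I*n^4 + 3*n^3 + 8*I*n^3 - 24*n^2 - 17*I*n^2 + 21*n + 80*I*n - 70*I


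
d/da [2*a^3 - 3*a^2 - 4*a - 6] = 6*a^2 - 6*a - 4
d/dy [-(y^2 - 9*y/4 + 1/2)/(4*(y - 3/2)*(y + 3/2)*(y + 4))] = (8*y^4 - 36*y^3 - 42*y^2 + 176*y - 171)/(2*(16*y^6 + 128*y^5 + 184*y^4 - 576*y^3 - 1071*y^2 + 648*y + 1296))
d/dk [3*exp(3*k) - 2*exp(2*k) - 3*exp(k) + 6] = (9*exp(2*k) - 4*exp(k) - 3)*exp(k)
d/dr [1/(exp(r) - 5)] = -exp(r)/(exp(r) - 5)^2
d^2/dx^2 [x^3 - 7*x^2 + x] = 6*x - 14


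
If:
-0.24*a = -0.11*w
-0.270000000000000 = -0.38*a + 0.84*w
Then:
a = -0.19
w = -0.41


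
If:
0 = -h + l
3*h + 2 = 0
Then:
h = -2/3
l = -2/3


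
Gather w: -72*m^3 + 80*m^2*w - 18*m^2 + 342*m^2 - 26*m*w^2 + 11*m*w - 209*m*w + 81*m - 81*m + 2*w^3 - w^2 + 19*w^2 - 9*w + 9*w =-72*m^3 + 324*m^2 + 2*w^3 + w^2*(18 - 26*m) + w*(80*m^2 - 198*m)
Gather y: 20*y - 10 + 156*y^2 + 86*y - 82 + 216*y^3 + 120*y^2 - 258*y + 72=216*y^3 + 276*y^2 - 152*y - 20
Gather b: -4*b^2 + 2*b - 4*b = -4*b^2 - 2*b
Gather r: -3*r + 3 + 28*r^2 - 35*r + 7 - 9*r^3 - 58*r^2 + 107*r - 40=-9*r^3 - 30*r^2 + 69*r - 30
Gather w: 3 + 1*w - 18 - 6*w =-5*w - 15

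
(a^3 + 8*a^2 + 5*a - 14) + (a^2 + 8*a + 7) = a^3 + 9*a^2 + 13*a - 7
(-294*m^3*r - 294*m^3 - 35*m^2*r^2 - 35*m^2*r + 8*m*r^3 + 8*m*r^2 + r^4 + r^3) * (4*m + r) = -1176*m^4*r - 1176*m^4 - 434*m^3*r^2 - 434*m^3*r - 3*m^2*r^3 - 3*m^2*r^2 + 12*m*r^4 + 12*m*r^3 + r^5 + r^4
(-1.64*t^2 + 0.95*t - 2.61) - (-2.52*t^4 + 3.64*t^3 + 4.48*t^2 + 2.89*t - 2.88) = 2.52*t^4 - 3.64*t^3 - 6.12*t^2 - 1.94*t + 0.27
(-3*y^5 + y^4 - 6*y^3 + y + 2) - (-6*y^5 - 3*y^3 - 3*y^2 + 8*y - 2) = 3*y^5 + y^4 - 3*y^3 + 3*y^2 - 7*y + 4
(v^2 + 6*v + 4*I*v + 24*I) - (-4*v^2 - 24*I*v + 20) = 5*v^2 + 6*v + 28*I*v - 20 + 24*I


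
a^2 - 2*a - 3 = (a - 3)*(a + 1)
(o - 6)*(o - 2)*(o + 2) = o^3 - 6*o^2 - 4*o + 24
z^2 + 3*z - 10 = (z - 2)*(z + 5)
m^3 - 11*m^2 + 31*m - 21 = (m - 7)*(m - 3)*(m - 1)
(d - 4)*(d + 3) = d^2 - d - 12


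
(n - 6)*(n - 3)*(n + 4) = n^3 - 5*n^2 - 18*n + 72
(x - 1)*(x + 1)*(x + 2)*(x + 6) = x^4 + 8*x^3 + 11*x^2 - 8*x - 12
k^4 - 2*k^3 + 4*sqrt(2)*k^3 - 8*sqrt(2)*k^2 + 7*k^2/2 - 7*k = k*(k - 2)*(k + sqrt(2)/2)*(k + 7*sqrt(2)/2)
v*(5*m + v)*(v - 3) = 5*m*v^2 - 15*m*v + v^3 - 3*v^2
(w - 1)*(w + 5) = w^2 + 4*w - 5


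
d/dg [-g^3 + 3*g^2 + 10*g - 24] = -3*g^2 + 6*g + 10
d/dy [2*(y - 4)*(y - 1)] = 4*y - 10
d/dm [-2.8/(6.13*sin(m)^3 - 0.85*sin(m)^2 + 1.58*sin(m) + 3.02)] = (51.492*sin(m)^2 - 4.76*sin(m) + 4.424)*cos(m)/(6.13*sin(m)^3 - 0.85*sin(m)^2 + 1.58*sin(m) + 3.02)^2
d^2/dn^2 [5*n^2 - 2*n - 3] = 10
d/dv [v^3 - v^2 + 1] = v*(3*v - 2)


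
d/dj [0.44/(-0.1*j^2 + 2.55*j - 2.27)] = (0.088*j - 1.122)/(0.1*j^2 - 2.55*j + 2.27)^2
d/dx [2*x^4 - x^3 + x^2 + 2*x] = 8*x^3 - 3*x^2 + 2*x + 2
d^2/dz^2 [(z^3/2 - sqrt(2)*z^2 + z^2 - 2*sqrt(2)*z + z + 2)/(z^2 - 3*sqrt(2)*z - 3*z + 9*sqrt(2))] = (5*sqrt(2)*z^3 + 23*z^3 - 135*sqrt(2)*z^2 - 42*z^2 - 90*sqrt(2)*z + 666*z - 450*sqrt(2) + 324)/(z^6 - 9*sqrt(2)*z^5 - 9*z^5 + 81*z^4 + 81*sqrt(2)*z^4 - 513*z^3 - 297*sqrt(2)*z^3 + 729*sqrt(2)*z^2 + 1458*z^2 - 1458*sqrt(2)*z - 1458*z + 1458*sqrt(2))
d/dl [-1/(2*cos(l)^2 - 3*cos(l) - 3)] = (3 - 4*cos(l))*sin(l)/(3*cos(l) - cos(2*l) + 2)^2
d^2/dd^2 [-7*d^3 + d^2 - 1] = 2 - 42*d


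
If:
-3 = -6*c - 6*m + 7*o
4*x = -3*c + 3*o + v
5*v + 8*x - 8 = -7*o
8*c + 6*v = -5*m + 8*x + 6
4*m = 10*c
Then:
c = 424/1015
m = 212/203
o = 837/1015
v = -31/1015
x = 302/1015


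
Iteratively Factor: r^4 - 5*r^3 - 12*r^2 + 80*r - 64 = (r + 4)*(r^3 - 9*r^2 + 24*r - 16) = (r - 1)*(r + 4)*(r^2 - 8*r + 16) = (r - 4)*(r - 1)*(r + 4)*(r - 4)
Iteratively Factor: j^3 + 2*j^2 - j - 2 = (j + 2)*(j^2 - 1) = (j + 1)*(j + 2)*(j - 1)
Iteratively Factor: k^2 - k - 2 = (k - 2)*(k + 1)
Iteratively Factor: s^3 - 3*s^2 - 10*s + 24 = (s + 3)*(s^2 - 6*s + 8) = (s - 4)*(s + 3)*(s - 2)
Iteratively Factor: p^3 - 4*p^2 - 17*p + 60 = (p - 3)*(p^2 - p - 20) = (p - 5)*(p - 3)*(p + 4)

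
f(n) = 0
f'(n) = 0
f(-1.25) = 0.00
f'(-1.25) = 0.00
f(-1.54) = 0.00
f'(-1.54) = 0.00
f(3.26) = 0.00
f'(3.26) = 0.00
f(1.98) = 0.00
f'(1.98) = 0.00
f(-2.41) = 0.00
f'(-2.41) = 0.00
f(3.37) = 0.00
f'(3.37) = 0.00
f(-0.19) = 0.00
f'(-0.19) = 0.00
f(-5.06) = 0.00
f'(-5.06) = 0.00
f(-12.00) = 0.00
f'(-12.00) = 0.00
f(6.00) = 0.00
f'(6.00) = 0.00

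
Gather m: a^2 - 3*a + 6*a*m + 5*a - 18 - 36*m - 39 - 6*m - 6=a^2 + 2*a + m*(6*a - 42) - 63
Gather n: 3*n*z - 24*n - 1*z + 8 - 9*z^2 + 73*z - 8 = n*(3*z - 24) - 9*z^2 + 72*z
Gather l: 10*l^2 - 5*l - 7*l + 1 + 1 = 10*l^2 - 12*l + 2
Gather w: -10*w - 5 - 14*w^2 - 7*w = -14*w^2 - 17*w - 5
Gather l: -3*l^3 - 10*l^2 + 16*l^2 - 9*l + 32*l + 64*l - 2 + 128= -3*l^3 + 6*l^2 + 87*l + 126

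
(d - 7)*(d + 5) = d^2 - 2*d - 35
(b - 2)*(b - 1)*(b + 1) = b^3 - 2*b^2 - b + 2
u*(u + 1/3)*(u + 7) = u^3 + 22*u^2/3 + 7*u/3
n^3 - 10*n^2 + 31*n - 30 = (n - 5)*(n - 3)*(n - 2)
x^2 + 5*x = x*(x + 5)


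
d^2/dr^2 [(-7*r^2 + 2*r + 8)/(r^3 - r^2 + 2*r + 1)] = 2*(-7*r^6 + 6*r^5 + 84*r^4 - 31*r^3 + 39*r^2 - 66*r + 29)/(r^9 - 3*r^8 + 9*r^7 - 10*r^6 + 12*r^5 + 3*r^4 - r^3 + 9*r^2 + 6*r + 1)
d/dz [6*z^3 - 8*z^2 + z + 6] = 18*z^2 - 16*z + 1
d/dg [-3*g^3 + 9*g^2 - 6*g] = -9*g^2 + 18*g - 6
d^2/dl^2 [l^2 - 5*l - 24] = 2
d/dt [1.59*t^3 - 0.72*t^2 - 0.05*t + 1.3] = 4.77*t^2 - 1.44*t - 0.05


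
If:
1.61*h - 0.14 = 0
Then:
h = 0.09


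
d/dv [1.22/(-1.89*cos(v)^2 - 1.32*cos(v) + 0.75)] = -(4.6116*cos(v) + 1.6104)*sin(v)/(1.89*cos(v)^2 + 1.32*cos(v) - 0.75)^2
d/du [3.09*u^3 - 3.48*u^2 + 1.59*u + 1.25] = 9.27*u^2 - 6.96*u + 1.59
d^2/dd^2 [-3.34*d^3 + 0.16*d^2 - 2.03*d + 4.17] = 0.32 - 20.04*d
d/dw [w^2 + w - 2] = 2*w + 1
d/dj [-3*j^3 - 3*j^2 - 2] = 3*j*(-3*j - 2)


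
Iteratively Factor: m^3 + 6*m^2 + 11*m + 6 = (m + 2)*(m^2 + 4*m + 3) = (m + 2)*(m + 3)*(m + 1)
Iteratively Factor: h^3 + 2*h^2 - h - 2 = (h + 1)*(h^2 + h - 2) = (h + 1)*(h + 2)*(h - 1)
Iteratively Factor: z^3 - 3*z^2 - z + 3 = (z - 1)*(z^2 - 2*z - 3) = (z - 3)*(z - 1)*(z + 1)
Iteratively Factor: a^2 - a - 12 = (a + 3)*(a - 4)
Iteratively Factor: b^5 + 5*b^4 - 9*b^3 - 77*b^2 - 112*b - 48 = (b + 4)*(b^4 + b^3 - 13*b^2 - 25*b - 12) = (b + 1)*(b + 4)*(b^3 - 13*b - 12) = (b - 4)*(b + 1)*(b + 4)*(b^2 + 4*b + 3) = (b - 4)*(b + 1)^2*(b + 4)*(b + 3)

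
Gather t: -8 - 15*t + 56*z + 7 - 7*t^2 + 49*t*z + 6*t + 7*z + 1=-7*t^2 + t*(49*z - 9) + 63*z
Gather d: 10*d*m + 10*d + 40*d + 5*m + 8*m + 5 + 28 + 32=d*(10*m + 50) + 13*m + 65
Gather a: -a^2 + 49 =49 - a^2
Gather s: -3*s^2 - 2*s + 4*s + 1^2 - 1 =-3*s^2 + 2*s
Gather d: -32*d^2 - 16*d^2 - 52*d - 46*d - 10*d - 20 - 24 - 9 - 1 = -48*d^2 - 108*d - 54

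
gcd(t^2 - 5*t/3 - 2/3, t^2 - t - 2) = t - 2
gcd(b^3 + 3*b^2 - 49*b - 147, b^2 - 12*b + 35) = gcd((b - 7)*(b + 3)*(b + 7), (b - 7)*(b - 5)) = b - 7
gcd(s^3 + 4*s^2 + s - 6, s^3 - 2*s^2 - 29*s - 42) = s^2 + 5*s + 6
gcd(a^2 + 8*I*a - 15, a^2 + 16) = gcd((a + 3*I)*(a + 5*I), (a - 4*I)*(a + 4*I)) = 1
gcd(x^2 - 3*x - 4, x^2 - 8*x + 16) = x - 4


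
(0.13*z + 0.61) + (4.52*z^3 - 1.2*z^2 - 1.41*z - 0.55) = 4.52*z^3 - 1.2*z^2 - 1.28*z + 0.0599999999999999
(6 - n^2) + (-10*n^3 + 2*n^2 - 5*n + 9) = -10*n^3 + n^2 - 5*n + 15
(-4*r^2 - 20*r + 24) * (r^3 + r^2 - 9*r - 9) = -4*r^5 - 24*r^4 + 40*r^3 + 240*r^2 - 36*r - 216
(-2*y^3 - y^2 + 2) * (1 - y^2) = 2*y^5 + y^4 - 2*y^3 - 3*y^2 + 2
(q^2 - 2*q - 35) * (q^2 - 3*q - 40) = q^4 - 5*q^3 - 69*q^2 + 185*q + 1400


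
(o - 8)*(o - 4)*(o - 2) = o^3 - 14*o^2 + 56*o - 64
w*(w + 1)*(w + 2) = w^3 + 3*w^2 + 2*w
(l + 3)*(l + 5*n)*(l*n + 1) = l^3*n + 5*l^2*n^2 + 3*l^2*n + l^2 + 15*l*n^2 + 5*l*n + 3*l + 15*n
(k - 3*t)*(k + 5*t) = k^2 + 2*k*t - 15*t^2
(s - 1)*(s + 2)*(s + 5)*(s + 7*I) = s^4 + 6*s^3 + 7*I*s^3 + 3*s^2 + 42*I*s^2 - 10*s + 21*I*s - 70*I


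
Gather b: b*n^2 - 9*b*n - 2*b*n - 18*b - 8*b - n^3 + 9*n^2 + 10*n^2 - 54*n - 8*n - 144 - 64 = b*(n^2 - 11*n - 26) - n^3 + 19*n^2 - 62*n - 208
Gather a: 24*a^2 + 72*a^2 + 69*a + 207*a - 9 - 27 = 96*a^2 + 276*a - 36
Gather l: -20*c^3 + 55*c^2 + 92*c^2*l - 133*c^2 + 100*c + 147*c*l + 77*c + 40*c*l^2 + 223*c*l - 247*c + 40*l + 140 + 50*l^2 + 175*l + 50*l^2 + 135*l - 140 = -20*c^3 - 78*c^2 - 70*c + l^2*(40*c + 100) + l*(92*c^2 + 370*c + 350)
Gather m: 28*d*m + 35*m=m*(28*d + 35)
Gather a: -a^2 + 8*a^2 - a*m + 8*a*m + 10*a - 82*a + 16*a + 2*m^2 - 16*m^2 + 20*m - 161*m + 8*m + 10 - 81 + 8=7*a^2 + a*(7*m - 56) - 14*m^2 - 133*m - 63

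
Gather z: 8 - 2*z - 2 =6 - 2*z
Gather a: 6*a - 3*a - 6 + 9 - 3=3*a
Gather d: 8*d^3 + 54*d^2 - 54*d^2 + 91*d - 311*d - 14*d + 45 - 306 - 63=8*d^3 - 234*d - 324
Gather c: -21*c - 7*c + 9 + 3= 12 - 28*c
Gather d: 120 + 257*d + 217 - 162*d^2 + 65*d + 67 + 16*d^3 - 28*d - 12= 16*d^3 - 162*d^2 + 294*d + 392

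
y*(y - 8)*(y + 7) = y^3 - y^2 - 56*y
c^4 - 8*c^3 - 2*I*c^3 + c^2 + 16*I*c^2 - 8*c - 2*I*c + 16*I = (c - 8)*(c - 2*I)*(c - I)*(c + I)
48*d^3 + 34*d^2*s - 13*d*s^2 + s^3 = (-8*d + s)*(-6*d + s)*(d + s)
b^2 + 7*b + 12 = (b + 3)*(b + 4)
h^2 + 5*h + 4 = (h + 1)*(h + 4)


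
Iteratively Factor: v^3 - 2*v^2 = (v)*(v^2 - 2*v) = v*(v - 2)*(v)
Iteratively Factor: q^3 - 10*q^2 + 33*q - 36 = (q - 3)*(q^2 - 7*q + 12) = (q - 3)^2*(q - 4)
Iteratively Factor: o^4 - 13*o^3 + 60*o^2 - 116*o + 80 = (o - 5)*(o^3 - 8*o^2 + 20*o - 16) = (o - 5)*(o - 4)*(o^2 - 4*o + 4) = (o - 5)*(o - 4)*(o - 2)*(o - 2)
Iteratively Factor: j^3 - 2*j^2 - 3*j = (j - 3)*(j^2 + j) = j*(j - 3)*(j + 1)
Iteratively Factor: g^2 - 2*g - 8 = (g + 2)*(g - 4)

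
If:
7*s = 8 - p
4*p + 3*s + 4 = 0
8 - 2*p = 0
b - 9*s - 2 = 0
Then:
No Solution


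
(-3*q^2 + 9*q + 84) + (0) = -3*q^2 + 9*q + 84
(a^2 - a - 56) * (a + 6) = a^3 + 5*a^2 - 62*a - 336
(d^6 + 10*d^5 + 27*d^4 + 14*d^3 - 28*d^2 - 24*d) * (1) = d^6 + 10*d^5 + 27*d^4 + 14*d^3 - 28*d^2 - 24*d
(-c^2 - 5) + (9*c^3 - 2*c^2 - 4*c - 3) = 9*c^3 - 3*c^2 - 4*c - 8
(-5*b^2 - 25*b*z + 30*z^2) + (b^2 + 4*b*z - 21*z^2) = -4*b^2 - 21*b*z + 9*z^2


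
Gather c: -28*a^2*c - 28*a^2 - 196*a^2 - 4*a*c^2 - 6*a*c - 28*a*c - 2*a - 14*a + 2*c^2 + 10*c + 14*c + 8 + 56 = -224*a^2 - 16*a + c^2*(2 - 4*a) + c*(-28*a^2 - 34*a + 24) + 64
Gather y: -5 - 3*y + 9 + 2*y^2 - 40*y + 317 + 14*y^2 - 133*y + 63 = 16*y^2 - 176*y + 384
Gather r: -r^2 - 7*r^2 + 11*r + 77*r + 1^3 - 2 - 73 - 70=-8*r^2 + 88*r - 144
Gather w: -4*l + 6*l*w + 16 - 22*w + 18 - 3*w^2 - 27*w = -4*l - 3*w^2 + w*(6*l - 49) + 34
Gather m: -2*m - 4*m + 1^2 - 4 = -6*m - 3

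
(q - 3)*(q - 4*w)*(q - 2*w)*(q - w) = q^4 - 7*q^3*w - 3*q^3 + 14*q^2*w^2 + 21*q^2*w - 8*q*w^3 - 42*q*w^2 + 24*w^3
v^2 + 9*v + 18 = (v + 3)*(v + 6)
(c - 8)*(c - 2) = c^2 - 10*c + 16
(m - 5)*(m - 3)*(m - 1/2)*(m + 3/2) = m^4 - 7*m^3 + 25*m^2/4 + 21*m - 45/4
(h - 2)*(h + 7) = h^2 + 5*h - 14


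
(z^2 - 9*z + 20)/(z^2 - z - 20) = (z - 4)/(z + 4)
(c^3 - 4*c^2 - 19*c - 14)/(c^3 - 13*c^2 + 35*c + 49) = (c + 2)/(c - 7)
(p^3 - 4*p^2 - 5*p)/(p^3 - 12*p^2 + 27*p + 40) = p/(p - 8)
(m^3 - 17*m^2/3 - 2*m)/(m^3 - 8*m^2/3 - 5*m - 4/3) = m*(m - 6)/(m^2 - 3*m - 4)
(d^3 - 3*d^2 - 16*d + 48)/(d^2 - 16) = d - 3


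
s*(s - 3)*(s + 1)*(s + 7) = s^4 + 5*s^3 - 17*s^2 - 21*s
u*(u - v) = u^2 - u*v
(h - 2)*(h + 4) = h^2 + 2*h - 8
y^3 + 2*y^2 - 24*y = y*(y - 4)*(y + 6)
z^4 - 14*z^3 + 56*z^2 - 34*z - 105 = (z - 7)*(z - 5)*(z - 3)*(z + 1)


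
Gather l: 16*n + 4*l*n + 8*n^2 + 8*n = 4*l*n + 8*n^2 + 24*n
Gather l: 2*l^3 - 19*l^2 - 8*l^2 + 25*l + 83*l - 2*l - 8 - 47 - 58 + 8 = 2*l^3 - 27*l^2 + 106*l - 105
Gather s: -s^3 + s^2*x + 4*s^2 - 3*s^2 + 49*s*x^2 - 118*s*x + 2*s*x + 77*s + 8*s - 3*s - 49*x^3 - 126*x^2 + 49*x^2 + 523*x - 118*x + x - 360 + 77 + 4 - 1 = -s^3 + s^2*(x + 1) + s*(49*x^2 - 116*x + 82) - 49*x^3 - 77*x^2 + 406*x - 280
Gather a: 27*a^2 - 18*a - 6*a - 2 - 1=27*a^2 - 24*a - 3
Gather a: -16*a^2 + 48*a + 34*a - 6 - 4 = -16*a^2 + 82*a - 10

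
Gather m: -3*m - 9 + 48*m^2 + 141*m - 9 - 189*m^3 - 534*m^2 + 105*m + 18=-189*m^3 - 486*m^2 + 243*m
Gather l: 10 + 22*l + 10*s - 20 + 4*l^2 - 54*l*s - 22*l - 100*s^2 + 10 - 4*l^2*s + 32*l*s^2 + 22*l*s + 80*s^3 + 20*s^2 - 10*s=l^2*(4 - 4*s) + l*(32*s^2 - 32*s) + 80*s^3 - 80*s^2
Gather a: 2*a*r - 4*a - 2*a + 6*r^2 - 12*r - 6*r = a*(2*r - 6) + 6*r^2 - 18*r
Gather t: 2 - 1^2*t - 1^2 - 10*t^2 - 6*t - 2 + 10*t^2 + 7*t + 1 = 0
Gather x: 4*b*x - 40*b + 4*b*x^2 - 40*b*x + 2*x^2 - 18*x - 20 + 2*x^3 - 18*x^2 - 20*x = -40*b + 2*x^3 + x^2*(4*b - 16) + x*(-36*b - 38) - 20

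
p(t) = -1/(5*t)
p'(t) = 1/(5*t^2)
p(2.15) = -0.09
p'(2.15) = 0.04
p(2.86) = -0.07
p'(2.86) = 0.02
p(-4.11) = 0.05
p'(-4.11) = 0.01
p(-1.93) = 0.10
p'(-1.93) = 0.05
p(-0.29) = 0.69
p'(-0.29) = 2.38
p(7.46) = -0.03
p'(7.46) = 0.00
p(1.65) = -0.12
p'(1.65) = 0.07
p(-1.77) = 0.11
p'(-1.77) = 0.06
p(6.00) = -0.03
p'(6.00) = 0.01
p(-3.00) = 0.07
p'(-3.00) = 0.02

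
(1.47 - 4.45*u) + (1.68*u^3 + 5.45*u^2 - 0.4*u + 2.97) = 1.68*u^3 + 5.45*u^2 - 4.85*u + 4.44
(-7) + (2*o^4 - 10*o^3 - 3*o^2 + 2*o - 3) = 2*o^4 - 10*o^3 - 3*o^2 + 2*o - 10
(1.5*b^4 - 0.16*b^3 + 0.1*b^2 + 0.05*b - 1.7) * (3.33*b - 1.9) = 4.995*b^5 - 3.3828*b^4 + 0.637*b^3 - 0.0235*b^2 - 5.756*b + 3.23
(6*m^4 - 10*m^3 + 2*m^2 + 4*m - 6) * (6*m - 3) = 36*m^5 - 78*m^4 + 42*m^3 + 18*m^2 - 48*m + 18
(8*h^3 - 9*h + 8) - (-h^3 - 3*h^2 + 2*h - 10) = 9*h^3 + 3*h^2 - 11*h + 18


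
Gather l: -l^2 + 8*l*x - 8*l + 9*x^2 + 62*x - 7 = -l^2 + l*(8*x - 8) + 9*x^2 + 62*x - 7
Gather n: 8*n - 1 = 8*n - 1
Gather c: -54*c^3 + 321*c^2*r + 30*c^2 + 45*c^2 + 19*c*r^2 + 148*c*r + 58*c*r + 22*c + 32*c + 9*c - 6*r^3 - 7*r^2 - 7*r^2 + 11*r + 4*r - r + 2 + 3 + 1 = -54*c^3 + c^2*(321*r + 75) + c*(19*r^2 + 206*r + 63) - 6*r^3 - 14*r^2 + 14*r + 6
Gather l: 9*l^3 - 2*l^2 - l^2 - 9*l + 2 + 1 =9*l^3 - 3*l^2 - 9*l + 3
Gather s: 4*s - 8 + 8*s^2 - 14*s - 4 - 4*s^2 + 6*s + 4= 4*s^2 - 4*s - 8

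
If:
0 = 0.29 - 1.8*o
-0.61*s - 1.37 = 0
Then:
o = 0.16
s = -2.25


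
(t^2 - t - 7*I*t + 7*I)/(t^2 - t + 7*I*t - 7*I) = (t - 7*I)/(t + 7*I)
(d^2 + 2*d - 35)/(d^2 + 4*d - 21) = (d - 5)/(d - 3)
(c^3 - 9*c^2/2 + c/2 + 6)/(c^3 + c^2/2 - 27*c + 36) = (c + 1)/(c + 6)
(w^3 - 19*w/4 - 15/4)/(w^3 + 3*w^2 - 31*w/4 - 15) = (w + 1)/(w + 4)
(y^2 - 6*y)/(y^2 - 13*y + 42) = y/(y - 7)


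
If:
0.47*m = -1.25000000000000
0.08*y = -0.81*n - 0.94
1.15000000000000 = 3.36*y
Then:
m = -2.66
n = -1.19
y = 0.34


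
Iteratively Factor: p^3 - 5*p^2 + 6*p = (p)*(p^2 - 5*p + 6) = p*(p - 3)*(p - 2)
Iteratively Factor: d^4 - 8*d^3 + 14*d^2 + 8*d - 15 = (d - 1)*(d^3 - 7*d^2 + 7*d + 15) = (d - 3)*(d - 1)*(d^2 - 4*d - 5) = (d - 3)*(d - 1)*(d + 1)*(d - 5)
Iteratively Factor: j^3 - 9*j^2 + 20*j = (j)*(j^2 - 9*j + 20) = j*(j - 4)*(j - 5)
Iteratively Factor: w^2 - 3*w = (w)*(w - 3)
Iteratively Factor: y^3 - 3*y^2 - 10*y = (y - 5)*(y^2 + 2*y) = y*(y - 5)*(y + 2)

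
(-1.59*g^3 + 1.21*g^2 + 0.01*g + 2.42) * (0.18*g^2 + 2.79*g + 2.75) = -0.2862*g^5 - 4.2183*g^4 - 0.9948*g^3 + 3.791*g^2 + 6.7793*g + 6.655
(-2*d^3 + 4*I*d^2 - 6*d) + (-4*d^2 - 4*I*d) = -2*d^3 - 4*d^2 + 4*I*d^2 - 6*d - 4*I*d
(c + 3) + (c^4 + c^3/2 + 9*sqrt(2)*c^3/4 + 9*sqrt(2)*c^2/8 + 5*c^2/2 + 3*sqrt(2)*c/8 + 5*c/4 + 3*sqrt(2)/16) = c^4 + c^3/2 + 9*sqrt(2)*c^3/4 + 9*sqrt(2)*c^2/8 + 5*c^2/2 + 3*sqrt(2)*c/8 + 9*c/4 + 3*sqrt(2)/16 + 3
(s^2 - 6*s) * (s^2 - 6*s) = s^4 - 12*s^3 + 36*s^2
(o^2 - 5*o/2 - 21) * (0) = 0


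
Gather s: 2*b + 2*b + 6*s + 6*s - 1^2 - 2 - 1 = 4*b + 12*s - 4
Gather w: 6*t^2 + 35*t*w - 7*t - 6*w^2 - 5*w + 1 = 6*t^2 - 7*t - 6*w^2 + w*(35*t - 5) + 1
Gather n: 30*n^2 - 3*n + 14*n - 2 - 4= 30*n^2 + 11*n - 6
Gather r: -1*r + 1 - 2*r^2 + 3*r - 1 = -2*r^2 + 2*r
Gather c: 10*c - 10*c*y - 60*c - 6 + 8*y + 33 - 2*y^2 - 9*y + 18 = c*(-10*y - 50) - 2*y^2 - y + 45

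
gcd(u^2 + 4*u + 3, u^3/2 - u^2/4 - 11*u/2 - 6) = 1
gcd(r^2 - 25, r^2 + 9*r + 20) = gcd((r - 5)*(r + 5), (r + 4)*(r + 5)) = r + 5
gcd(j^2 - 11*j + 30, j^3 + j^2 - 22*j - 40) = j - 5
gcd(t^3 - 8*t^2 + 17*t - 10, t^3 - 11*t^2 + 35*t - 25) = t^2 - 6*t + 5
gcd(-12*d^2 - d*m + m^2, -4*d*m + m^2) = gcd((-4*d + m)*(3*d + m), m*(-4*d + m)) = 4*d - m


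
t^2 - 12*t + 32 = (t - 8)*(t - 4)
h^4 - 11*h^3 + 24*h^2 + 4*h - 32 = (h - 8)*(h - 2)^2*(h + 1)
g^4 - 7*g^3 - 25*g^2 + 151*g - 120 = (g - 8)*(g - 3)*(g - 1)*(g + 5)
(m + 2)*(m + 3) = m^2 + 5*m + 6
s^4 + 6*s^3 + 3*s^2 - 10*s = s*(s - 1)*(s + 2)*(s + 5)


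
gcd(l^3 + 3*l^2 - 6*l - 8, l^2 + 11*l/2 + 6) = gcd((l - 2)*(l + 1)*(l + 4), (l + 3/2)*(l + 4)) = l + 4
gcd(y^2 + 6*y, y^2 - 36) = y + 6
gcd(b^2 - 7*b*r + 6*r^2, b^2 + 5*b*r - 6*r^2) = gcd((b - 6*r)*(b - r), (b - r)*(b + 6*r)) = -b + r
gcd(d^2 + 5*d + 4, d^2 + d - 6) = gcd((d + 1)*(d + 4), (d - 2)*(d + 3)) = 1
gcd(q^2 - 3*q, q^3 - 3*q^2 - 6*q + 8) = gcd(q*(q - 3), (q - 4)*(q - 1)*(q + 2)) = 1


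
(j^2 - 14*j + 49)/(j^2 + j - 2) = (j^2 - 14*j + 49)/(j^2 + j - 2)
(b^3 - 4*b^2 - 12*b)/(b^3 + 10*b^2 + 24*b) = (b^2 - 4*b - 12)/(b^2 + 10*b + 24)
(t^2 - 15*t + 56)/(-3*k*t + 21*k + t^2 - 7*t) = (t - 8)/(-3*k + t)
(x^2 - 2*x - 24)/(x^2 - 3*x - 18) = (x + 4)/(x + 3)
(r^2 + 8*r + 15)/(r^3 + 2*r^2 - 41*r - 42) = (r^2 + 8*r + 15)/(r^3 + 2*r^2 - 41*r - 42)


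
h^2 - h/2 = h*(h - 1/2)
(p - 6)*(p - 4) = p^2 - 10*p + 24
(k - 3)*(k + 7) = k^2 + 4*k - 21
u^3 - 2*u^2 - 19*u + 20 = (u - 5)*(u - 1)*(u + 4)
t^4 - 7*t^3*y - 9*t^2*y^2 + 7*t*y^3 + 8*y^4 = (t - 8*y)*(t - y)*(t + y)^2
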